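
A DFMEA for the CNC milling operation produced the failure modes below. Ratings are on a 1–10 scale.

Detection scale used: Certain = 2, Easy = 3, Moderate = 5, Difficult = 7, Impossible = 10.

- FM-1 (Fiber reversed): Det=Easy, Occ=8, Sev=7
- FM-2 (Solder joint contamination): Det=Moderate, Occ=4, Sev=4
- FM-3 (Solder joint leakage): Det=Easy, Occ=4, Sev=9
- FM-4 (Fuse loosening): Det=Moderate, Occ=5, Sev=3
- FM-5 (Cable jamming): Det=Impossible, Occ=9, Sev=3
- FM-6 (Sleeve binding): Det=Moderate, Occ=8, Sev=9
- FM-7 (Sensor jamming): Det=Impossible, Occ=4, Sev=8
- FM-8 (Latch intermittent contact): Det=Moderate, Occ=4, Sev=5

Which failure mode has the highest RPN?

FM-6

RPN = Severity × Occurrence × Detection:
  FM-1: 7 × 8 × 3 = 168
  FM-2: 4 × 4 × 5 = 80
  FM-3: 9 × 4 × 3 = 108
  FM-4: 3 × 5 × 5 = 75
  FM-5: 3 × 9 × 10 = 270
  FM-6: 9 × 8 × 5 = 360
  FM-7: 8 × 4 × 10 = 320
  FM-8: 5 × 4 × 5 = 100
Highest RPN is 360 → FM-6.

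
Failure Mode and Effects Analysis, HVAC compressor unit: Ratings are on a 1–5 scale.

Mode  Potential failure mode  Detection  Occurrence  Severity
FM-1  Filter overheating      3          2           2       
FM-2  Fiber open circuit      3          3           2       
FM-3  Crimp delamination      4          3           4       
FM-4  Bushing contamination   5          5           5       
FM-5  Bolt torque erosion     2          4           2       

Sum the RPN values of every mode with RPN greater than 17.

RPN = Severity × Occurrence × Detection:
  FM-1: 2 × 2 × 3 = 12
  FM-2: 2 × 3 × 3 = 18
  FM-3: 4 × 3 × 4 = 48
  FM-4: 5 × 5 × 5 = 125
  FM-5: 2 × 4 × 2 = 16
RPN > 17: FM-2 (18), FM-3 (48), FM-4 (125).
Sum: 18 + 48 + 125 = 191.

191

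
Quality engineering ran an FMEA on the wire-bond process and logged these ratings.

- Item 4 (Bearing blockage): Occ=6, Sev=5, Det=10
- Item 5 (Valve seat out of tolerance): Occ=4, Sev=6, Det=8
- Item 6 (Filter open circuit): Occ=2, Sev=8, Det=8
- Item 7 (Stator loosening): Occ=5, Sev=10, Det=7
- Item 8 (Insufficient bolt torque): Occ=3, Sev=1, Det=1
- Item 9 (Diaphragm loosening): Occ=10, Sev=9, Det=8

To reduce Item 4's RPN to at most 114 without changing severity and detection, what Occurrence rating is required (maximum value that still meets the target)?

2

Item 4: S=5, O=6, D=10 → current RPN = 300.
Fixed product = 50. Need 50 × O ≤ 114, so O ≤ 114/50 = 2.28.
Maximum integer Occurrence rating = 2 (gives RPN 100; O=3 would give 150 > 114).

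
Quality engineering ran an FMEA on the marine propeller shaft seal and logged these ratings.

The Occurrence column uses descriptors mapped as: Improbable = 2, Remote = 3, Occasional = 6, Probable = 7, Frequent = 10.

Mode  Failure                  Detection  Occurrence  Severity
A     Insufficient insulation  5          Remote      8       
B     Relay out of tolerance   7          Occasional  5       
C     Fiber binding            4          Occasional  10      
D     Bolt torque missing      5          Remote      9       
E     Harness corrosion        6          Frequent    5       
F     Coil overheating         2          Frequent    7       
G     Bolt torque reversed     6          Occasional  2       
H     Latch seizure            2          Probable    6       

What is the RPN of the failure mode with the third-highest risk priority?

210

RPN = Severity × Occurrence × Detection:
  A: 8 × 3 × 5 = 120
  B: 5 × 6 × 7 = 210
  C: 10 × 6 × 4 = 240
  D: 9 × 3 × 5 = 135
  E: 5 × 10 × 6 = 300
  F: 7 × 10 × 2 = 140
  G: 2 × 6 × 6 = 72
  H: 6 × 7 × 2 = 84
Sorted descending: 300, 240, 210, 140, 135, 120, 84, 72.
The third-highest RPN is 210 (B).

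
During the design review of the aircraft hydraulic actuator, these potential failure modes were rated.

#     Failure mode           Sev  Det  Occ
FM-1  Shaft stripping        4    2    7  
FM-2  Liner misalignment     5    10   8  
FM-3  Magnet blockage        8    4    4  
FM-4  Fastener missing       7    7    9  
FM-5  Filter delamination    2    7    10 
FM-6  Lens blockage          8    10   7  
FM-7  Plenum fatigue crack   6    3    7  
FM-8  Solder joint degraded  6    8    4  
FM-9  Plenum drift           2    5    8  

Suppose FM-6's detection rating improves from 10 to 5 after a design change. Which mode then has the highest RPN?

RPN = Severity × Occurrence × Detection:
  FM-1: 4 × 7 × 2 = 56
  FM-2: 5 × 8 × 10 = 400
  FM-3: 8 × 4 × 4 = 128
  FM-4: 7 × 9 × 7 = 441
  FM-5: 2 × 10 × 7 = 140
  FM-6: 8 × 7 × 10 = 560
  FM-7: 6 × 7 × 3 = 126
  FM-8: 6 × 4 × 8 = 192
  FM-9: 2 × 8 × 5 = 80
After action: FM-6 → 8 × 7 × 5 = 280.
Revised RPNs: FM-4=441, FM-2=400, FM-6=280, FM-8=192, FM-5=140, FM-3=128, FM-7=126, FM-9=80, FM-1=56.
Highest is now FM-4 (441).

FM-4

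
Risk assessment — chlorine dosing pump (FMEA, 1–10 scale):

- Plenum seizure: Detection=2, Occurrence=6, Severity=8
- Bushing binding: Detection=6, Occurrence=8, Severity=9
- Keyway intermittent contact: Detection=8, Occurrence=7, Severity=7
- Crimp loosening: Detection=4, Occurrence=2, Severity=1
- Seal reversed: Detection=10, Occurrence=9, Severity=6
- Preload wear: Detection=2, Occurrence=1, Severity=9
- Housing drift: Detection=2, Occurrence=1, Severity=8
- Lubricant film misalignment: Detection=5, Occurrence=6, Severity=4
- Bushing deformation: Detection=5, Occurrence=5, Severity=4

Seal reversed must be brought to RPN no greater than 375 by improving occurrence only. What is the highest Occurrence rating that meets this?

6

Seal reversed: S=6, O=9, D=10 → current RPN = 540.
Fixed product = 60. Need 60 × O ≤ 375, so O ≤ 375/60 = 6.25.
Maximum integer Occurrence rating = 6 (gives RPN 360; O=7 would give 420 > 375).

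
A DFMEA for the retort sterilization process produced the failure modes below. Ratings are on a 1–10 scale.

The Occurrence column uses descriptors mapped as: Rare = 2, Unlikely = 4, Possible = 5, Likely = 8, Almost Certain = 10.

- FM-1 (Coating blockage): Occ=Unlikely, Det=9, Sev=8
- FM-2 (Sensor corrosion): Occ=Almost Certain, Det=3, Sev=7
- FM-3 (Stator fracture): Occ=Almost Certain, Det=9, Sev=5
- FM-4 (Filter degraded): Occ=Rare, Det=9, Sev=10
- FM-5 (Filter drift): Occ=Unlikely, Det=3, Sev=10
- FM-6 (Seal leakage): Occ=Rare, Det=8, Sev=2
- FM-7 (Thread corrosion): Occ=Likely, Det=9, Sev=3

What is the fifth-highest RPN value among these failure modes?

180

RPN = Severity × Occurrence × Detection:
  FM-1: 8 × 4 × 9 = 288
  FM-2: 7 × 10 × 3 = 210
  FM-3: 5 × 10 × 9 = 450
  FM-4: 10 × 2 × 9 = 180
  FM-5: 10 × 4 × 3 = 120
  FM-6: 2 × 2 × 8 = 32
  FM-7: 3 × 8 × 9 = 216
Sorted descending: 450, 288, 216, 210, 180, 120, 32.
The fifth-highest RPN is 180 (FM-4).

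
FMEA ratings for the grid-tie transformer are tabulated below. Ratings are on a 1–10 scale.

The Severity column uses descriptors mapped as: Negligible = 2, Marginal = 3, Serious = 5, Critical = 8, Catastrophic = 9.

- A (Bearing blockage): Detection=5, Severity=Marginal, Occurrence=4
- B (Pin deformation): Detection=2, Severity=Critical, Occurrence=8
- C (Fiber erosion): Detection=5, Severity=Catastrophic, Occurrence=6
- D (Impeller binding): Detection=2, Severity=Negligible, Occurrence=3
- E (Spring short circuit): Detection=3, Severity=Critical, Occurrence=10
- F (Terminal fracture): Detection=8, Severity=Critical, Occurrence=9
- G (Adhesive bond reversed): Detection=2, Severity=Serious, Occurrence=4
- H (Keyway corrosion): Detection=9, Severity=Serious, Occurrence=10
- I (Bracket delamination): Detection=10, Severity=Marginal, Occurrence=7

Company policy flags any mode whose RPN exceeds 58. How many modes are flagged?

7

RPN = Severity × Occurrence × Detection:
  A: 3 × 4 × 5 = 60
  B: 8 × 8 × 2 = 128
  C: 9 × 6 × 5 = 270
  D: 2 × 3 × 2 = 12
  E: 8 × 10 × 3 = 240
  F: 8 × 9 × 8 = 576
  G: 5 × 4 × 2 = 40
  H: 5 × 10 × 9 = 450
  I: 3 × 7 × 10 = 210
Modes with RPN > 58: A (60), B (128), C (270), E (240), F (576), H (450), I (210) → 7.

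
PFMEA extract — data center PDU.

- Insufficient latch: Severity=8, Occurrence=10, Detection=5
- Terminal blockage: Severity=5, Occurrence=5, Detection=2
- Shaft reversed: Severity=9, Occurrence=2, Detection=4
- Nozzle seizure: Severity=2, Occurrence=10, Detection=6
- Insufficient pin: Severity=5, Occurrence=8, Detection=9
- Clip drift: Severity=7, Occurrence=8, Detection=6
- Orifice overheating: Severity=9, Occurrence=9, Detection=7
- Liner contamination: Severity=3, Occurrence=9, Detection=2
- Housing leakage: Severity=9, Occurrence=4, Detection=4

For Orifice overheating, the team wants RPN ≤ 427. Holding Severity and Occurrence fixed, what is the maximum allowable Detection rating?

5

Orifice overheating: S=9, O=9, D=7 → current RPN = 567.
Fixed product = 81. Need 81 × D ≤ 427, so D ≤ 427/81 = 5.27.
Maximum integer Detection rating = 5 (gives RPN 405; D=6 would give 486 > 427).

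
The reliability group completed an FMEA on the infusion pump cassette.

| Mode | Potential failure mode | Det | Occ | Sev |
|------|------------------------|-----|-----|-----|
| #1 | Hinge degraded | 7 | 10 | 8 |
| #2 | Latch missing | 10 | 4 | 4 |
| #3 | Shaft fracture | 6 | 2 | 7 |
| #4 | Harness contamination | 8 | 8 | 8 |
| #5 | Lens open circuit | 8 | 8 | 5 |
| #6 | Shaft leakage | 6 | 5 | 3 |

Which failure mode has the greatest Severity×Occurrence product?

#1

Criticality = Severity × Occurrence:
  #1: 8 × 10 = 80
  #2: 4 × 4 = 16
  #3: 7 × 2 = 14
  #4: 8 × 8 = 64
  #5: 5 × 8 = 40
  #6: 3 × 5 = 15
Highest criticality is 80 → #1.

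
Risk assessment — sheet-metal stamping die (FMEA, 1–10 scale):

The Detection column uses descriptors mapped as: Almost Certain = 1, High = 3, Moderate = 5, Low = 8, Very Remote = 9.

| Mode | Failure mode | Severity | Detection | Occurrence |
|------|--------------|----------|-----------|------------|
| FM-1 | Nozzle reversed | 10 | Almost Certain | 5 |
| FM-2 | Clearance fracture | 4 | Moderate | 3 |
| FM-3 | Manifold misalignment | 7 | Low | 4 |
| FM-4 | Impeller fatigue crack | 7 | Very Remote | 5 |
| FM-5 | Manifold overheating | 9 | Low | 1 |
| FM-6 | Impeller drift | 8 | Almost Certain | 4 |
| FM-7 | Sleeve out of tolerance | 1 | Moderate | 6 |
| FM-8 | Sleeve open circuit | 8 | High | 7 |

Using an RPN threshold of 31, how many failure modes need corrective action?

7

RPN = Severity × Occurrence × Detection:
  FM-1: 10 × 5 × 1 = 50
  FM-2: 4 × 3 × 5 = 60
  FM-3: 7 × 4 × 8 = 224
  FM-4: 7 × 5 × 9 = 315
  FM-5: 9 × 1 × 8 = 72
  FM-6: 8 × 4 × 1 = 32
  FM-7: 1 × 6 × 5 = 30
  FM-8: 8 × 7 × 3 = 168
Modes with RPN ≥ 31: FM-1 (50), FM-2 (60), FM-3 (224), FM-4 (315), FM-5 (72), FM-6 (32), FM-8 (168) → 7.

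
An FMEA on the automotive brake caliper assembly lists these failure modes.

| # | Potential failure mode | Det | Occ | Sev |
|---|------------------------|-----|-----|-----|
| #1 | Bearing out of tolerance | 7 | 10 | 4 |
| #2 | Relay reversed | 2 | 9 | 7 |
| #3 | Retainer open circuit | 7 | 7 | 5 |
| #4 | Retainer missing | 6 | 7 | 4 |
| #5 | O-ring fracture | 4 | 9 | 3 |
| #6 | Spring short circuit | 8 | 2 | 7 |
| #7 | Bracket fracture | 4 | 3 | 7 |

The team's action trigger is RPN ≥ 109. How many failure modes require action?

RPN = Severity × Occurrence × Detection:
  #1: 4 × 10 × 7 = 280
  #2: 7 × 9 × 2 = 126
  #3: 5 × 7 × 7 = 245
  #4: 4 × 7 × 6 = 168
  #5: 3 × 9 × 4 = 108
  #6: 7 × 2 × 8 = 112
  #7: 7 × 3 × 4 = 84
Modes with RPN ≥ 109: #1 (280), #2 (126), #3 (245), #4 (168), #6 (112) → 5.

5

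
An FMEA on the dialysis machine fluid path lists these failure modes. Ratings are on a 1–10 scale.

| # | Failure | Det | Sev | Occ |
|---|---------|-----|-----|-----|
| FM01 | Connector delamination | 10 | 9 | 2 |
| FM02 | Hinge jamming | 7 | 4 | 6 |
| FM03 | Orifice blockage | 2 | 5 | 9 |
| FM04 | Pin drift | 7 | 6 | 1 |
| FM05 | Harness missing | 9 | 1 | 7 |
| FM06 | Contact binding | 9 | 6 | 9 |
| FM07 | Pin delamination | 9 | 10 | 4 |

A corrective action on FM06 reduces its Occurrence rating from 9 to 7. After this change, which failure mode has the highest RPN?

FM06

RPN = Severity × Occurrence × Detection:
  FM01: 9 × 2 × 10 = 180
  FM02: 4 × 6 × 7 = 168
  FM03: 5 × 9 × 2 = 90
  FM04: 6 × 1 × 7 = 42
  FM05: 1 × 7 × 9 = 63
  FM06: 6 × 9 × 9 = 486
  FM07: 10 × 4 × 9 = 360
After action: FM06 → 6 × 7 × 9 = 378.
Revised RPNs: FM06=378, FM07=360, FM01=180, FM02=168, FM03=90, FM05=63, FM04=42.
Highest is now FM06 (378).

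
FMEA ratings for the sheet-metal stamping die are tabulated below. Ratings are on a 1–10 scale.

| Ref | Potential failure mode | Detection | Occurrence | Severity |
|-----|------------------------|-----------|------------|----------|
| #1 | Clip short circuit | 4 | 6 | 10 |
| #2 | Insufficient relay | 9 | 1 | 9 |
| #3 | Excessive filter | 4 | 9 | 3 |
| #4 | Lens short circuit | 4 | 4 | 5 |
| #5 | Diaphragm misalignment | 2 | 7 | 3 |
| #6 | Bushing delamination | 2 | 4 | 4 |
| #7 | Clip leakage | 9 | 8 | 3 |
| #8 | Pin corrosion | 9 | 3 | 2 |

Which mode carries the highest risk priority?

#1

RPN = Severity × Occurrence × Detection:
  #1: 10 × 6 × 4 = 240
  #2: 9 × 1 × 9 = 81
  #3: 3 × 9 × 4 = 108
  #4: 5 × 4 × 4 = 80
  #5: 3 × 7 × 2 = 42
  #6: 4 × 4 × 2 = 32
  #7: 3 × 8 × 9 = 216
  #8: 2 × 3 × 9 = 54
Highest RPN is 240 → #1.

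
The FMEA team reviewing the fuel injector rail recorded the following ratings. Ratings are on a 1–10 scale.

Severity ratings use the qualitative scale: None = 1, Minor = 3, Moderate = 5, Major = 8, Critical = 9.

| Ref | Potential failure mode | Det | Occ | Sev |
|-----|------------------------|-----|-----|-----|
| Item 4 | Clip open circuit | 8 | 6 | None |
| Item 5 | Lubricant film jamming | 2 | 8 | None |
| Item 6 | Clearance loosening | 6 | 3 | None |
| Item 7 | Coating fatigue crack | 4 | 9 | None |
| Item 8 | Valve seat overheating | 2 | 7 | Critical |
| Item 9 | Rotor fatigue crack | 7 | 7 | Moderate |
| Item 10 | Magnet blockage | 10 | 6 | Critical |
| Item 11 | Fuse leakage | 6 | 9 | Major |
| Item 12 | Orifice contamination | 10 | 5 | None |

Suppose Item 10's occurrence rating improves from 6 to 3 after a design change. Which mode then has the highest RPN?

RPN = Severity × Occurrence × Detection:
  Item 4: 1 × 6 × 8 = 48
  Item 5: 1 × 8 × 2 = 16
  Item 6: 1 × 3 × 6 = 18
  Item 7: 1 × 9 × 4 = 36
  Item 8: 9 × 7 × 2 = 126
  Item 9: 5 × 7 × 7 = 245
  Item 10: 9 × 6 × 10 = 540
  Item 11: 8 × 9 × 6 = 432
  Item 12: 1 × 5 × 10 = 50
After action: Item 10 → 9 × 3 × 10 = 270.
Revised RPNs: Item 11=432, Item 10=270, Item 9=245, Item 8=126, Item 12=50, Item 4=48, Item 7=36, Item 6=18, Item 5=16.
Highest is now Item 11 (432).

Item 11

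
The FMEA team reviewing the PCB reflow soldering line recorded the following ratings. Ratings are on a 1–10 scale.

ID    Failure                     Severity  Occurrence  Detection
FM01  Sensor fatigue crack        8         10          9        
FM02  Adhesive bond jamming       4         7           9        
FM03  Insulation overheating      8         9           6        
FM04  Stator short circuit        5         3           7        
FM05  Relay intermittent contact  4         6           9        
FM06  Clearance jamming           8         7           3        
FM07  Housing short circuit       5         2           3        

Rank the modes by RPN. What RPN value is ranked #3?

RPN = Severity × Occurrence × Detection:
  FM01: 8 × 10 × 9 = 720
  FM02: 4 × 7 × 9 = 252
  FM03: 8 × 9 × 6 = 432
  FM04: 5 × 3 × 7 = 105
  FM05: 4 × 6 × 9 = 216
  FM06: 8 × 7 × 3 = 168
  FM07: 5 × 2 × 3 = 30
Sorted descending: 720, 432, 252, 216, 168, 105, 30.
The third-highest RPN is 252 (FM02).

252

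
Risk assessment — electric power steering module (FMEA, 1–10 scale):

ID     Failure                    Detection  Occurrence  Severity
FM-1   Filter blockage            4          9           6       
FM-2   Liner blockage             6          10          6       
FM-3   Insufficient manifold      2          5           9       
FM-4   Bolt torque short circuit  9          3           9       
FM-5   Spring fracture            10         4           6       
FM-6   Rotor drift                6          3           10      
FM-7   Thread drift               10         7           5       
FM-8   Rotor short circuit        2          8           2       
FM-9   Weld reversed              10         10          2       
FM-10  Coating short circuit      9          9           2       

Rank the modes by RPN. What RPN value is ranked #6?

200

RPN = Severity × Occurrence × Detection:
  FM-1: 6 × 9 × 4 = 216
  FM-2: 6 × 10 × 6 = 360
  FM-3: 9 × 5 × 2 = 90
  FM-4: 9 × 3 × 9 = 243
  FM-5: 6 × 4 × 10 = 240
  FM-6: 10 × 3 × 6 = 180
  FM-7: 5 × 7 × 10 = 350
  FM-8: 2 × 8 × 2 = 32
  FM-9: 2 × 10 × 10 = 200
  FM-10: 2 × 9 × 9 = 162
Sorted descending: 360, 350, 243, 240, 216, 200, 180, 162, 90, 32.
The sixth-highest RPN is 200 (FM-9).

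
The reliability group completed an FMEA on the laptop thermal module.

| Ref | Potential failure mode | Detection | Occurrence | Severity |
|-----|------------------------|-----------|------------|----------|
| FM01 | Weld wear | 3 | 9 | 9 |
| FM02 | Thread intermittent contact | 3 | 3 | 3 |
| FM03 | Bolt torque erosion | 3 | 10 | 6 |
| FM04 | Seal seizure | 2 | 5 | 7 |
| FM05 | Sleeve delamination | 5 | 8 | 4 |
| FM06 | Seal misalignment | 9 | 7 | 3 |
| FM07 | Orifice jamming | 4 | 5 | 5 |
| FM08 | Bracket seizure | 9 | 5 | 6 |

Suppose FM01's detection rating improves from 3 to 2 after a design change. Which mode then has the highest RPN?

RPN = Severity × Occurrence × Detection:
  FM01: 9 × 9 × 3 = 243
  FM02: 3 × 3 × 3 = 27
  FM03: 6 × 10 × 3 = 180
  FM04: 7 × 5 × 2 = 70
  FM05: 4 × 8 × 5 = 160
  FM06: 3 × 7 × 9 = 189
  FM07: 5 × 5 × 4 = 100
  FM08: 6 × 5 × 9 = 270
After action: FM01 → 9 × 9 × 2 = 162.
Revised RPNs: FM08=270, FM06=189, FM03=180, FM01=162, FM05=160, FM07=100, FM04=70, FM02=27.
Highest is now FM08 (270).

FM08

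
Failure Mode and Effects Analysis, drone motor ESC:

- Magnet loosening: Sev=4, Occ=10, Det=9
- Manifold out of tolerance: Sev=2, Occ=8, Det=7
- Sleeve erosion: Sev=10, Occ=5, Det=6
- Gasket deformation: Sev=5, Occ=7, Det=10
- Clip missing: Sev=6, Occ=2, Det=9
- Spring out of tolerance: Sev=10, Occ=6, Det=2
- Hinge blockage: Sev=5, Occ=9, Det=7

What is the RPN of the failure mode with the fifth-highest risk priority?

RPN = Severity × Occurrence × Detection:
  Magnet loosening: 4 × 10 × 9 = 360
  Manifold out of tolerance: 2 × 8 × 7 = 112
  Sleeve erosion: 10 × 5 × 6 = 300
  Gasket deformation: 5 × 7 × 10 = 350
  Clip missing: 6 × 2 × 9 = 108
  Spring out of tolerance: 10 × 6 × 2 = 120
  Hinge blockage: 5 × 9 × 7 = 315
Sorted descending: 360, 350, 315, 300, 120, 112, 108.
The fifth-highest RPN is 120 (Spring out of tolerance).

120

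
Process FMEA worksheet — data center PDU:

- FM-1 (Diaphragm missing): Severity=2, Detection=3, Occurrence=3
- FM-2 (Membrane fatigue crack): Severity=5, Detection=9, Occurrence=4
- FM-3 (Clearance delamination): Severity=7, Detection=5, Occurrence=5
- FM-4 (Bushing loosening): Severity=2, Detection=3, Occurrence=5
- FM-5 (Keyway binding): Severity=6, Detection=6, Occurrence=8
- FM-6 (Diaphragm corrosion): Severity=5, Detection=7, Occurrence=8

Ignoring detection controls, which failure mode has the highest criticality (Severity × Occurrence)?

FM-5

Criticality = Severity × Occurrence:
  FM-1: 2 × 3 = 6
  FM-2: 5 × 4 = 20
  FM-3: 7 × 5 = 35
  FM-4: 2 × 5 = 10
  FM-5: 6 × 8 = 48
  FM-6: 5 × 8 = 40
Highest criticality is 48 → FM-5.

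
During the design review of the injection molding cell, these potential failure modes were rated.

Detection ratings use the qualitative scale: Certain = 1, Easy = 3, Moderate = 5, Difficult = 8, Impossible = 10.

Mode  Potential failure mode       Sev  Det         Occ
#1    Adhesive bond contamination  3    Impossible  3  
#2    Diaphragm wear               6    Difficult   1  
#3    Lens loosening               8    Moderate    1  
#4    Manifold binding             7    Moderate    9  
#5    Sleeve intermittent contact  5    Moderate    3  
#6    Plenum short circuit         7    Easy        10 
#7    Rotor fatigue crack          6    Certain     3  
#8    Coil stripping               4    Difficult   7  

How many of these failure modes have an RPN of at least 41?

RPN = Severity × Occurrence × Detection:
  #1: 3 × 3 × 10 = 90
  #2: 6 × 1 × 8 = 48
  #3: 8 × 1 × 5 = 40
  #4: 7 × 9 × 5 = 315
  #5: 5 × 3 × 5 = 75
  #6: 7 × 10 × 3 = 210
  #7: 6 × 3 × 1 = 18
  #8: 4 × 7 × 8 = 224
Modes with RPN ≥ 41: #1 (90), #2 (48), #4 (315), #5 (75), #6 (210), #8 (224) → 6.

6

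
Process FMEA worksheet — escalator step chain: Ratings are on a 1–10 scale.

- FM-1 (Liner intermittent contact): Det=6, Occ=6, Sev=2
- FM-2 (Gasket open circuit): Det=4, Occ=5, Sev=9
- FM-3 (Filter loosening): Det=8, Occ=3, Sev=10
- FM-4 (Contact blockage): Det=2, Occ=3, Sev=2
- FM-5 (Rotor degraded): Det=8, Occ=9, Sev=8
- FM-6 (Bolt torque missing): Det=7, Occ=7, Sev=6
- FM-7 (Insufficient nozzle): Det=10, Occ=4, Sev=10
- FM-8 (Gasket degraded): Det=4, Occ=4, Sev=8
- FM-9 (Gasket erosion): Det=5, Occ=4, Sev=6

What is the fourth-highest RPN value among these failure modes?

RPN = Severity × Occurrence × Detection:
  FM-1: 2 × 6 × 6 = 72
  FM-2: 9 × 5 × 4 = 180
  FM-3: 10 × 3 × 8 = 240
  FM-4: 2 × 3 × 2 = 12
  FM-5: 8 × 9 × 8 = 576
  FM-6: 6 × 7 × 7 = 294
  FM-7: 10 × 4 × 10 = 400
  FM-8: 8 × 4 × 4 = 128
  FM-9: 6 × 4 × 5 = 120
Sorted descending: 576, 400, 294, 240, 180, 128, 120, 72, 12.
The fourth-highest RPN is 240 (FM-3).

240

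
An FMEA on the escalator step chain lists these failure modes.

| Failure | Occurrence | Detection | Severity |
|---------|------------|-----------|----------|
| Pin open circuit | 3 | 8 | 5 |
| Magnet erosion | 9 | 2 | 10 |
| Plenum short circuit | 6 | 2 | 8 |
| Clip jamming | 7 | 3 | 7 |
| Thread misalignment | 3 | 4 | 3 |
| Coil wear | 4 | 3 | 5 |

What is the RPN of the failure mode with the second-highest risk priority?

RPN = Severity × Occurrence × Detection:
  Pin open circuit: 5 × 3 × 8 = 120
  Magnet erosion: 10 × 9 × 2 = 180
  Plenum short circuit: 8 × 6 × 2 = 96
  Clip jamming: 7 × 7 × 3 = 147
  Thread misalignment: 3 × 3 × 4 = 36
  Coil wear: 5 × 4 × 3 = 60
Sorted descending: 180, 147, 120, 96, 60, 36.
The second-highest RPN is 147 (Clip jamming).

147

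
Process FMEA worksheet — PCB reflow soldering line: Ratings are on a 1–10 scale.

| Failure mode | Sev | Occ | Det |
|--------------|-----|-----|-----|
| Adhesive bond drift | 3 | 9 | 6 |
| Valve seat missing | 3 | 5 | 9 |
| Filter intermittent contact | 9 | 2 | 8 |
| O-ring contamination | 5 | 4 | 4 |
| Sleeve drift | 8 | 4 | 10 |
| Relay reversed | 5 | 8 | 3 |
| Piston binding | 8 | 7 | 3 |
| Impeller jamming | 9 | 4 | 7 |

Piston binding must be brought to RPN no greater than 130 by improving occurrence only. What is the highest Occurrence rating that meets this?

Piston binding: S=8, O=7, D=3 → current RPN = 168.
Fixed product = 24. Need 24 × O ≤ 130, so O ≤ 130/24 = 5.42.
Maximum integer Occurrence rating = 5 (gives RPN 120; O=6 would give 144 > 130).

5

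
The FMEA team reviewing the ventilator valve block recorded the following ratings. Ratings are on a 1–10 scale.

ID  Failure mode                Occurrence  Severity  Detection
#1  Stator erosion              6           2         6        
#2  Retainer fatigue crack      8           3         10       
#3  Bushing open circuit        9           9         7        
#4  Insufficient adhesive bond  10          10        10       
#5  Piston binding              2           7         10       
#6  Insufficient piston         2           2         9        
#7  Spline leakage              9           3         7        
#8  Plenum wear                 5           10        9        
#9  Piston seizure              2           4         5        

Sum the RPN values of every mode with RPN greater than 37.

2698

RPN = Severity × Occurrence × Detection:
  #1: 2 × 6 × 6 = 72
  #2: 3 × 8 × 10 = 240
  #3: 9 × 9 × 7 = 567
  #4: 10 × 10 × 10 = 1000
  #5: 7 × 2 × 10 = 140
  #6: 2 × 2 × 9 = 36
  #7: 3 × 9 × 7 = 189
  #8: 10 × 5 × 9 = 450
  #9: 4 × 2 × 5 = 40
RPN > 37: #1 (72), #2 (240), #3 (567), #4 (1000), #5 (140), #7 (189), #8 (450), #9 (40).
Sum: 72 + 240 + 567 + 1000 + 140 + 189 + 450 + 40 = 2698.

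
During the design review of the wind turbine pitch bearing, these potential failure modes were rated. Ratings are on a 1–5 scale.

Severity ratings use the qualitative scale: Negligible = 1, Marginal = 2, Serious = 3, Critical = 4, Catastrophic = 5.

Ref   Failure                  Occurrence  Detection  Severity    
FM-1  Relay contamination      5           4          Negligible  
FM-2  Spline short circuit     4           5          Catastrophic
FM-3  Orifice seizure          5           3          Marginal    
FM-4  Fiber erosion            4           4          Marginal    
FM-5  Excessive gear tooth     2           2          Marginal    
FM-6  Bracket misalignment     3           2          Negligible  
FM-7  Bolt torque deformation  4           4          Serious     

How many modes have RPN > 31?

3

RPN = Severity × Occurrence × Detection:
  FM-1: 1 × 5 × 4 = 20
  FM-2: 5 × 4 × 5 = 100
  FM-3: 2 × 5 × 3 = 30
  FM-4: 2 × 4 × 4 = 32
  FM-5: 2 × 2 × 2 = 8
  FM-6: 1 × 3 × 2 = 6
  FM-7: 3 × 4 × 4 = 48
Modes with RPN > 31: FM-2 (100), FM-4 (32), FM-7 (48) → 3.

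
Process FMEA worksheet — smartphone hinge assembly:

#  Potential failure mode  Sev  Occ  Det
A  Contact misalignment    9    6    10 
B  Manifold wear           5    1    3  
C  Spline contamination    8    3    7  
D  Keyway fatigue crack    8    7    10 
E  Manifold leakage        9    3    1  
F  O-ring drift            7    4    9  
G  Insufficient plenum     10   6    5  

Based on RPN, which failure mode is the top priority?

RPN = Severity × Occurrence × Detection:
  A: 9 × 6 × 10 = 540
  B: 5 × 1 × 3 = 15
  C: 8 × 3 × 7 = 168
  D: 8 × 7 × 10 = 560
  E: 9 × 3 × 1 = 27
  F: 7 × 4 × 9 = 252
  G: 10 × 6 × 5 = 300
Highest RPN is 560 → D.

D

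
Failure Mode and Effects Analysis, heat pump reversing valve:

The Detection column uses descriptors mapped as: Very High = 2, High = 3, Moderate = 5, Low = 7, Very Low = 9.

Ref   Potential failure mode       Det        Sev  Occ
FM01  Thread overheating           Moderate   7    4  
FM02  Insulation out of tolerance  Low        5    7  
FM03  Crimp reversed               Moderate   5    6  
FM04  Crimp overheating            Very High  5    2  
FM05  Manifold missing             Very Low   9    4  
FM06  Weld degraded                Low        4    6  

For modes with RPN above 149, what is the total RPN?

887

RPN = Severity × Occurrence × Detection:
  FM01: 7 × 4 × 5 = 140
  FM02: 5 × 7 × 7 = 245
  FM03: 5 × 6 × 5 = 150
  FM04: 5 × 2 × 2 = 20
  FM05: 9 × 4 × 9 = 324
  FM06: 4 × 6 × 7 = 168
RPN > 149: FM02 (245), FM03 (150), FM05 (324), FM06 (168).
Sum: 245 + 150 + 324 + 168 = 887.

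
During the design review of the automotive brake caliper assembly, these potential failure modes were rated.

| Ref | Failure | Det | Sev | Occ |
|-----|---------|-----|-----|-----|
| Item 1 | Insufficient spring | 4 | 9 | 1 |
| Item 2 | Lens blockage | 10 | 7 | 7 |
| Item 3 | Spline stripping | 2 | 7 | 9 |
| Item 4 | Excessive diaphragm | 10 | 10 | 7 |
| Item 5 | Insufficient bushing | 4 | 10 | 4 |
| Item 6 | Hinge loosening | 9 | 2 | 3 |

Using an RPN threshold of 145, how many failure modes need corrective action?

RPN = Severity × Occurrence × Detection:
  Item 1: 9 × 1 × 4 = 36
  Item 2: 7 × 7 × 10 = 490
  Item 3: 7 × 9 × 2 = 126
  Item 4: 10 × 7 × 10 = 700
  Item 5: 10 × 4 × 4 = 160
  Item 6: 2 × 3 × 9 = 54
Modes with RPN ≥ 145: Item 2 (490), Item 4 (700), Item 5 (160) → 3.

3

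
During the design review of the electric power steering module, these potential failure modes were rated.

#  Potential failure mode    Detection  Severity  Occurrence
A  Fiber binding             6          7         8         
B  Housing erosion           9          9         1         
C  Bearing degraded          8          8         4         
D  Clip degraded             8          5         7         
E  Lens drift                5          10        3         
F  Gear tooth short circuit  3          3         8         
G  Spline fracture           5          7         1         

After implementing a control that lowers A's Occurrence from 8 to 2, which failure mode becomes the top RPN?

RPN = Severity × Occurrence × Detection:
  A: 7 × 8 × 6 = 336
  B: 9 × 1 × 9 = 81
  C: 8 × 4 × 8 = 256
  D: 5 × 7 × 8 = 280
  E: 10 × 3 × 5 = 150
  F: 3 × 8 × 3 = 72
  G: 7 × 1 × 5 = 35
After action: A → 7 × 2 × 6 = 84.
Revised RPNs: D=280, C=256, E=150, A=84, B=81, F=72, G=35.
Highest is now D (280).

D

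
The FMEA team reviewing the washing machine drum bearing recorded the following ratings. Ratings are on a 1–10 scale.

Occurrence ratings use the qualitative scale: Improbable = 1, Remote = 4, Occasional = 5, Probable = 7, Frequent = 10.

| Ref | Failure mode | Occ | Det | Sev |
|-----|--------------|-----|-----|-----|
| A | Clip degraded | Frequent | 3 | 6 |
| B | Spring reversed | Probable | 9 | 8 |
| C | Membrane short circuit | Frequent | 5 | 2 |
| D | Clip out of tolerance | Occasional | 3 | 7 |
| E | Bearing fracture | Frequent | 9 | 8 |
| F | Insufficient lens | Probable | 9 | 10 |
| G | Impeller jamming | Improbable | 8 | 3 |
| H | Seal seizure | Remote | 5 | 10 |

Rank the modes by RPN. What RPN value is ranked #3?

504

RPN = Severity × Occurrence × Detection:
  A: 6 × 10 × 3 = 180
  B: 8 × 7 × 9 = 504
  C: 2 × 10 × 5 = 100
  D: 7 × 5 × 3 = 105
  E: 8 × 10 × 9 = 720
  F: 10 × 7 × 9 = 630
  G: 3 × 1 × 8 = 24
  H: 10 × 4 × 5 = 200
Sorted descending: 720, 630, 504, 200, 180, 105, 100, 24.
The third-highest RPN is 504 (B).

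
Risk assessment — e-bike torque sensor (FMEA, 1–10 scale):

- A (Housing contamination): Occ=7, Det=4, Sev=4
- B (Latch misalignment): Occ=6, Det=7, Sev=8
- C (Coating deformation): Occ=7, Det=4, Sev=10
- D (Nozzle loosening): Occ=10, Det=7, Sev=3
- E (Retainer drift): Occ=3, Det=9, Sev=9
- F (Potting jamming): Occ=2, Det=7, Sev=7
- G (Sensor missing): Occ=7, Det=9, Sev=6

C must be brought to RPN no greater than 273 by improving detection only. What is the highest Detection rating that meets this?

3

C: S=10, O=7, D=4 → current RPN = 280.
Fixed product = 70. Need 70 × D ≤ 273, so D ≤ 273/70 = 3.90.
Maximum integer Detection rating = 3 (gives RPN 210; D=4 would give 280 > 273).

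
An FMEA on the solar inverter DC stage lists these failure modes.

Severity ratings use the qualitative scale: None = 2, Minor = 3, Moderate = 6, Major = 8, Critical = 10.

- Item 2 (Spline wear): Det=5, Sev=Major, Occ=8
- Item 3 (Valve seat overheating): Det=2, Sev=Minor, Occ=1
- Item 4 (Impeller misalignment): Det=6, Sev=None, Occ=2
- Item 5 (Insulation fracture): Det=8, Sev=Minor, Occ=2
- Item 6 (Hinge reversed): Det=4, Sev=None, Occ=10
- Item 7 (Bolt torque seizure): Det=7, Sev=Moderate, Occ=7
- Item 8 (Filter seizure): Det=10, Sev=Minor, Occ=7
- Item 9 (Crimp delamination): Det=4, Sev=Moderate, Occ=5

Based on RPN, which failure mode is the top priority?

Item 2

RPN = Severity × Occurrence × Detection:
  Item 2: 8 × 8 × 5 = 320
  Item 3: 3 × 1 × 2 = 6
  Item 4: 2 × 2 × 6 = 24
  Item 5: 3 × 2 × 8 = 48
  Item 6: 2 × 10 × 4 = 80
  Item 7: 6 × 7 × 7 = 294
  Item 8: 3 × 7 × 10 = 210
  Item 9: 6 × 5 × 4 = 120
Highest RPN is 320 → Item 2.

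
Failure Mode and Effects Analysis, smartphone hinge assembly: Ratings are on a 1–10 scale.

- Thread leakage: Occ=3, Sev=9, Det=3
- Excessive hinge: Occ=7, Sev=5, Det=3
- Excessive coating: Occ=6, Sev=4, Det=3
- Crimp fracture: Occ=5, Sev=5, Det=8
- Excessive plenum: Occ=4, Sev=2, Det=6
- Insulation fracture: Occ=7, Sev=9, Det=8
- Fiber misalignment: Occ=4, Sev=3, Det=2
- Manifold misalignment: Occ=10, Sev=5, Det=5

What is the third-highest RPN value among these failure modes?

RPN = Severity × Occurrence × Detection:
  Thread leakage: 9 × 3 × 3 = 81
  Excessive hinge: 5 × 7 × 3 = 105
  Excessive coating: 4 × 6 × 3 = 72
  Crimp fracture: 5 × 5 × 8 = 200
  Excessive plenum: 2 × 4 × 6 = 48
  Insulation fracture: 9 × 7 × 8 = 504
  Fiber misalignment: 3 × 4 × 2 = 24
  Manifold misalignment: 5 × 10 × 5 = 250
Sorted descending: 504, 250, 200, 105, 81, 72, 48, 24.
The third-highest RPN is 200 (Crimp fracture).

200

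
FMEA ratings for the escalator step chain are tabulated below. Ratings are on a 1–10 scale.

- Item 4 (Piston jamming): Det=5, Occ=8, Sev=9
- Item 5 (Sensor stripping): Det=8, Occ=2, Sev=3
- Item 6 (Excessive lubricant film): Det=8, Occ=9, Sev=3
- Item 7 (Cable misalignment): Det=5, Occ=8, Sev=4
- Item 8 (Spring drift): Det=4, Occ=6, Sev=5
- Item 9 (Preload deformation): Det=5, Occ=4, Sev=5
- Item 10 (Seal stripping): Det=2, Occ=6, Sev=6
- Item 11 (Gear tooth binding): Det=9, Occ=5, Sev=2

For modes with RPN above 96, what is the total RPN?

956

RPN = Severity × Occurrence × Detection:
  Item 4: 9 × 8 × 5 = 360
  Item 5: 3 × 2 × 8 = 48
  Item 6: 3 × 9 × 8 = 216
  Item 7: 4 × 8 × 5 = 160
  Item 8: 5 × 6 × 4 = 120
  Item 9: 5 × 4 × 5 = 100
  Item 10: 6 × 6 × 2 = 72
  Item 11: 2 × 5 × 9 = 90
RPN > 96: Item 4 (360), Item 6 (216), Item 7 (160), Item 8 (120), Item 9 (100).
Sum: 360 + 216 + 160 + 120 + 100 = 956.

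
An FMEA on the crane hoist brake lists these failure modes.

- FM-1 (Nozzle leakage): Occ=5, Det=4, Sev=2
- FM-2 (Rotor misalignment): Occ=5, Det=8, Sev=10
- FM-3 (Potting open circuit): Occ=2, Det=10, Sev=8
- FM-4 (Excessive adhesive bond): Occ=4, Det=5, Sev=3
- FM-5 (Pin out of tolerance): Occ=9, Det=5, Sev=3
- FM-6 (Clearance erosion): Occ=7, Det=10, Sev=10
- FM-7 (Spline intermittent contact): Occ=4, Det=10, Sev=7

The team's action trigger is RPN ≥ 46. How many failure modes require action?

6

RPN = Severity × Occurrence × Detection:
  FM-1: 2 × 5 × 4 = 40
  FM-2: 10 × 5 × 8 = 400
  FM-3: 8 × 2 × 10 = 160
  FM-4: 3 × 4 × 5 = 60
  FM-5: 3 × 9 × 5 = 135
  FM-6: 10 × 7 × 10 = 700
  FM-7: 7 × 4 × 10 = 280
Modes with RPN ≥ 46: FM-2 (400), FM-3 (160), FM-4 (60), FM-5 (135), FM-6 (700), FM-7 (280) → 6.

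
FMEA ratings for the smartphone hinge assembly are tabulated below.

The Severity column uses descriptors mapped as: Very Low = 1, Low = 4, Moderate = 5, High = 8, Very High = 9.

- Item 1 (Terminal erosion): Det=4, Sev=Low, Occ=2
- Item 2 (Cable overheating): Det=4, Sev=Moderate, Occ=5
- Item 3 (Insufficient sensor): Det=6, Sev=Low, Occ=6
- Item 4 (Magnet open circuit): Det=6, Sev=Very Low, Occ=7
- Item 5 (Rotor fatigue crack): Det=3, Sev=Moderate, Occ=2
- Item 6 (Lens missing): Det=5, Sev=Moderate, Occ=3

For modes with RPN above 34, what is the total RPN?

RPN = Severity × Occurrence × Detection:
  Item 1: 4 × 2 × 4 = 32
  Item 2: 5 × 5 × 4 = 100
  Item 3: 4 × 6 × 6 = 144
  Item 4: 1 × 7 × 6 = 42
  Item 5: 5 × 2 × 3 = 30
  Item 6: 5 × 3 × 5 = 75
RPN > 34: Item 2 (100), Item 3 (144), Item 4 (42), Item 6 (75).
Sum: 100 + 144 + 42 + 75 = 361.

361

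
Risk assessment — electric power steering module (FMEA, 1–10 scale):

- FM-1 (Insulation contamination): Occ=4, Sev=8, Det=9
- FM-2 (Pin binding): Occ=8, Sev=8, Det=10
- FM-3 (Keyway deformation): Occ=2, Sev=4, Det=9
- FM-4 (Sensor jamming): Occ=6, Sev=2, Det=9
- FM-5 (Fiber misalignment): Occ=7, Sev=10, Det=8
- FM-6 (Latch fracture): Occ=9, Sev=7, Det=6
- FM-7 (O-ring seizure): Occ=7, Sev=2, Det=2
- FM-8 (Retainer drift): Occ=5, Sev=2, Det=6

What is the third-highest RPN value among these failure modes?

RPN = Severity × Occurrence × Detection:
  FM-1: 8 × 4 × 9 = 288
  FM-2: 8 × 8 × 10 = 640
  FM-3: 4 × 2 × 9 = 72
  FM-4: 2 × 6 × 9 = 108
  FM-5: 10 × 7 × 8 = 560
  FM-6: 7 × 9 × 6 = 378
  FM-7: 2 × 7 × 2 = 28
  FM-8: 2 × 5 × 6 = 60
Sorted descending: 640, 560, 378, 288, 108, 72, 60, 28.
The third-highest RPN is 378 (FM-6).

378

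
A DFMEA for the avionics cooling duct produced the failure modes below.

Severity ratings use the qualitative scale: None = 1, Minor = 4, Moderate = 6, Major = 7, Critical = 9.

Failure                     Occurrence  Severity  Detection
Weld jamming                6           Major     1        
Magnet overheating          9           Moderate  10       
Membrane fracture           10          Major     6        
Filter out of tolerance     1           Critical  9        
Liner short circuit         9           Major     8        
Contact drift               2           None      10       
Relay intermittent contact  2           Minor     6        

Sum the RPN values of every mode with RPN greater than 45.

RPN = Severity × Occurrence × Detection:
  Weld jamming: 7 × 6 × 1 = 42
  Magnet overheating: 6 × 9 × 10 = 540
  Membrane fracture: 7 × 10 × 6 = 420
  Filter out of tolerance: 9 × 1 × 9 = 81
  Liner short circuit: 7 × 9 × 8 = 504
  Contact drift: 1 × 2 × 10 = 20
  Relay intermittent contact: 4 × 2 × 6 = 48
RPN > 45: Magnet overheating (540), Membrane fracture (420), Filter out of tolerance (81), Liner short circuit (504), Relay intermittent contact (48).
Sum: 540 + 420 + 81 + 504 + 48 = 1593.

1593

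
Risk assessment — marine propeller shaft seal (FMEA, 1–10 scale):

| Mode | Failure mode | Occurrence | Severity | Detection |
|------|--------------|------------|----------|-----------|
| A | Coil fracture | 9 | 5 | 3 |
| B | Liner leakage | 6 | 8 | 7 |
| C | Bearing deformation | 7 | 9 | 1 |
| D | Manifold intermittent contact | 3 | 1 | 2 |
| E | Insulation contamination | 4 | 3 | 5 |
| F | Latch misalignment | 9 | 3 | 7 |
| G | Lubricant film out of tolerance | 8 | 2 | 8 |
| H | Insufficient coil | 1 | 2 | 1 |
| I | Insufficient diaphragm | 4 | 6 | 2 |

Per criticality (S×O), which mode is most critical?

C

Criticality = Severity × Occurrence:
  A: 5 × 9 = 45
  B: 8 × 6 = 48
  C: 9 × 7 = 63
  D: 1 × 3 = 3
  E: 3 × 4 = 12
  F: 3 × 9 = 27
  G: 2 × 8 = 16
  H: 2 × 1 = 2
  I: 6 × 4 = 24
Highest criticality is 63 → C.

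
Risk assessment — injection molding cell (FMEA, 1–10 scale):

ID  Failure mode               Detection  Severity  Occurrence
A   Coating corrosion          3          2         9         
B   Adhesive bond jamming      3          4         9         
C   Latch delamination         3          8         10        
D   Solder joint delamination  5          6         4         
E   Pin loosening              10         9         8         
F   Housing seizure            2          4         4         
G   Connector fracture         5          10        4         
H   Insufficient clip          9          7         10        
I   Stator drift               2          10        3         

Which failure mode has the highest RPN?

RPN = Severity × Occurrence × Detection:
  A: 2 × 9 × 3 = 54
  B: 4 × 9 × 3 = 108
  C: 8 × 10 × 3 = 240
  D: 6 × 4 × 5 = 120
  E: 9 × 8 × 10 = 720
  F: 4 × 4 × 2 = 32
  G: 10 × 4 × 5 = 200
  H: 7 × 10 × 9 = 630
  I: 10 × 3 × 2 = 60
Highest RPN is 720 → E.

E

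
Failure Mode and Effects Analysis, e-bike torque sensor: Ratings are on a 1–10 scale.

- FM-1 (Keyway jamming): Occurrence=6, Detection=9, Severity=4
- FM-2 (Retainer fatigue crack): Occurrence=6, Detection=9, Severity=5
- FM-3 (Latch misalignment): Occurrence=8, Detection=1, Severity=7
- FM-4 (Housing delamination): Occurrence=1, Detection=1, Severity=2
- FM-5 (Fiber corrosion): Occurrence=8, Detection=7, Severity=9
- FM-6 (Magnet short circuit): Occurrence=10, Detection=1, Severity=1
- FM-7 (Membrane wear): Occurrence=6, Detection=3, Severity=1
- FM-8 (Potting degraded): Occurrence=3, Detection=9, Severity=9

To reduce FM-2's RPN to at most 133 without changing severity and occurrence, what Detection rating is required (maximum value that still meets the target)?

FM-2: S=5, O=6, D=9 → current RPN = 270.
Fixed product = 30. Need 30 × D ≤ 133, so D ≤ 133/30 = 4.43.
Maximum integer Detection rating = 4 (gives RPN 120; D=5 would give 150 > 133).

4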